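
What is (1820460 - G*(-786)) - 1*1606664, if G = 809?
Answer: 849670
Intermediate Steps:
(1820460 - G*(-786)) - 1*1606664 = (1820460 - 809*(-786)) - 1*1606664 = (1820460 - 1*(-635874)) - 1606664 = (1820460 + 635874) - 1606664 = 2456334 - 1606664 = 849670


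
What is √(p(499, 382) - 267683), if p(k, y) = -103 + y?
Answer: 2*I*√66851 ≈ 517.11*I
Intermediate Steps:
√(p(499, 382) - 267683) = √((-103 + 382) - 267683) = √(279 - 267683) = √(-267404) = 2*I*√66851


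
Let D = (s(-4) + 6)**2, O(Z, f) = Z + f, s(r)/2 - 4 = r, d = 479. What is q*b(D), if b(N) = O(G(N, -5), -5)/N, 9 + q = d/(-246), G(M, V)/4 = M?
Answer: -374327/8856 ≈ -42.268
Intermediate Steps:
s(r) = 8 + 2*r
G(M, V) = 4*M
q = -2693/246 (q = -9 + 479/(-246) = -9 + 479*(-1/246) = -9 - 479/246 = -2693/246 ≈ -10.947)
D = 36 (D = ((8 + 2*(-4)) + 6)**2 = ((8 - 8) + 6)**2 = (0 + 6)**2 = 6**2 = 36)
b(N) = (-5 + 4*N)/N (b(N) = (4*N - 5)/N = (-5 + 4*N)/N)
q*b(D) = -2693*(4 - 5/36)/246 = -2693/246*139/36 = -374327/8856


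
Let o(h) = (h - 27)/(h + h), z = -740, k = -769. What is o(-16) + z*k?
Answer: 18209963/32 ≈ 5.6906e+5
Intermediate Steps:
o(h) = (-27 + h)/(2*h) (o(h) = (-27 + h)/((2*h)) = (-27 + h)*(1/(2*h)) = (-27 + h)/(2*h))
o(-16) + z*k = (½)*(-27 - 16)/(-16) - 740*(-769) = (½)*(-1/16)*(-43) + 569060 = 43/32 + 569060 = 18209963/32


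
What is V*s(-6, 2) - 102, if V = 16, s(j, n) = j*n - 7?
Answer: -406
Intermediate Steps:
s(j, n) = -7 + j*n
V*s(-6, 2) - 102 = 16*(-7 - 6*2) - 102 = 16*(-7 - 12) - 102 = 16*(-19) - 102 = -304 - 102 = -406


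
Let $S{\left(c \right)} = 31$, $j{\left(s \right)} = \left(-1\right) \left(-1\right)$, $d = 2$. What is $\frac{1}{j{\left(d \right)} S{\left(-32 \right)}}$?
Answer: $\frac{1}{31} \approx 0.032258$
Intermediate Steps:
$j{\left(s \right)} = 1$
$\frac{1}{j{\left(d \right)} S{\left(-32 \right)}} = \frac{1}{1 \cdot 31} = \frac{1}{31}$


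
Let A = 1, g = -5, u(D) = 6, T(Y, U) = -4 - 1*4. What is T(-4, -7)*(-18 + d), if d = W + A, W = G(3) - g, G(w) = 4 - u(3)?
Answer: 112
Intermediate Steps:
T(Y, U) = -8 (T(Y, U) = -4 - 4 = -8)
G(w) = -2 (G(w) = 4 - 1*6 = 4 - 6 = -2)
W = 3 (W = -2 - 1*(-5) = -2 + 5 = 3)
d = 4 (d = 3 + 1 = 4)
T(-4, -7)*(-18 + d) = -8*(-18 + 4) = -8*(-14) = 112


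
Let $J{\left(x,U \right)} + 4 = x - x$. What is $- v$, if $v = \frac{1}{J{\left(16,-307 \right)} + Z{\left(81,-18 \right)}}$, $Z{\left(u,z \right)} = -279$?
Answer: $\frac{1}{283} \approx 0.0035336$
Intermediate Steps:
$J{\left(x,U \right)} = -4$ ($J{\left(x,U \right)} = -4 + \left(x - x\right) = -4 + 0 = -4$)
$v = - \frac{1}{283}$ ($v = \frac{1}{-4 - 279} = \frac{1}{-283} = - \frac{1}{283} \approx -0.0035336$)
$- v = \left(-1\right) \left(- \frac{1}{283}\right) = \frac{1}{283}$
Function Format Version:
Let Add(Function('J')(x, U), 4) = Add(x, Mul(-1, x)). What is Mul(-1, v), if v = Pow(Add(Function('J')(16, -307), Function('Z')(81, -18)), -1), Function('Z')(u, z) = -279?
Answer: Rational(1, 283) ≈ 0.0035336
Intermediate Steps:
Function('J')(x, U) = -4 (Function('J')(x, U) = Add(-4, Add(x, Mul(-1, x))) = Add(-4, 0) = -4)
v = Rational(-1, 283) (v = Pow(Add(-4, -279), -1) = Pow(-283, -1) = Rational(-1, 283) ≈ -0.0035336)
Mul(-1, v) = Mul(-1, Rational(-1, 283)) = Rational(1, 283)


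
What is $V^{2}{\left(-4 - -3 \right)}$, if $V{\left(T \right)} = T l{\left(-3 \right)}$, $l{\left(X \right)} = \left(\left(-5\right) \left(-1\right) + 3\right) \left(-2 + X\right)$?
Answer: $1600$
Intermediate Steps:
$l{\left(X \right)} = -16 + 8 X$ ($l{\left(X \right)} = \left(5 + 3\right) \left(-2 + X\right) = 8 \left(-2 + X\right) = -16 + 8 X$)
$V{\left(T \right)} = - 40 T$ ($V{\left(T \right)} = T \left(-16 + 8 \left(-3\right)\right) = T \left(-16 - 24\right) = T \left(-40\right) = - 40 T$)
$V^{2}{\left(-4 - -3 \right)} = \left(- 40 \left(-4 - -3\right)\right)^{2} = \left(- 40 \left(-4 + 3\right)\right)^{2} = \left(\left(-40\right) \left(-1\right)\right)^{2} = 40^{2} = 1600$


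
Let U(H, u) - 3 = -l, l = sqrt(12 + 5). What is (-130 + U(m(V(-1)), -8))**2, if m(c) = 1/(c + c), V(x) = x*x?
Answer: (127 + sqrt(17))**2 ≈ 17193.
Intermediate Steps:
V(x) = x**2
m(c) = 1/(2*c)
l = sqrt(17) ≈ 4.1231
U(H, u) = 3 - sqrt(17)
(-130 + U(m(V(-1)), -8))**2 = (-130 + (3 - sqrt(17)))**2 = (-127 - sqrt(17))**2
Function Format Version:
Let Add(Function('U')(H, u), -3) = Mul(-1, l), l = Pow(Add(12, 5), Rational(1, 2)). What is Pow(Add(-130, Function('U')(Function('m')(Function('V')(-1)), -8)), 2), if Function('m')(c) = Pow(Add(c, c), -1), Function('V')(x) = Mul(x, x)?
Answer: Pow(Add(127, Pow(17, Rational(1, 2))), 2) ≈ 17193.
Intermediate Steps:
Function('V')(x) = Pow(x, 2)
Function('m')(c) = Mul(Rational(1, 2), Pow(c, -1)) (Function('m')(c) = Pow(Mul(2, c), -1) = Mul(Rational(1, 2), Pow(c, -1)))
l = Pow(17, Rational(1, 2)) ≈ 4.1231
Function('U')(H, u) = Add(3, Mul(-1, Pow(17, Rational(1, 2))))
Pow(Add(-130, Function('U')(Function('m')(Function('V')(-1)), -8)), 2) = Pow(Add(-130, Add(3, Mul(-1, Pow(17, Rational(1, 2))))), 2) = Pow(Add(-127, Mul(-1, Pow(17, Rational(1, 2)))), 2)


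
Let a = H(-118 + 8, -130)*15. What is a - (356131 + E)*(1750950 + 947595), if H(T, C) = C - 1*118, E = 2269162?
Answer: -7084471302405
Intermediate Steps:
H(T, C) = -118 + C (H(T, C) = C - 118 = -118 + C)
a = -3720 (a = (-118 - 130)*15 = -248*15 = -3720)
a - (356131 + E)*(1750950 + 947595) = -3720 - (356131 + 2269162)*(1750950 + 947595) = -3720 - 2625293*2698545 = -3720 - 1*7084471298685 = -3720 - 7084471298685 = -7084471302405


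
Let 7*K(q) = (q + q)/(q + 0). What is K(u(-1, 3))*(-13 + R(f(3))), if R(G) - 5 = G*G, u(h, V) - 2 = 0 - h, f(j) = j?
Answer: 2/7 ≈ 0.28571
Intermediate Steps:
u(h, V) = 2 - h (u(h, V) = 2 + (0 - h) = 2 - h)
K(q) = 2/7 (K(q) = ((q + q)/(q + 0))/7 = ((2*q)/q)/7 = (⅐)*2 = 2/7)
R(G) = 5 + G² (R(G) = 5 + G*G = 5 + G²)
K(u(-1, 3))*(-13 + R(f(3))) = 2*(-13 + (5 + 3²))/7 = 2*(-13 + (5 + 9))/7 = 2*(-13 + 14)/7 = (2/7)*1 = 2/7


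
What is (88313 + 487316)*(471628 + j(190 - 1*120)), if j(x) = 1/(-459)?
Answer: 124610583515879/459 ≈ 2.7148e+11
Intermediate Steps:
j(x) = -1/459
(88313 + 487316)*(471628 + j(190 - 1*120)) = (88313 + 487316)*(471628 - 1/459) = 575629*(216477251/459) = 124610583515879/459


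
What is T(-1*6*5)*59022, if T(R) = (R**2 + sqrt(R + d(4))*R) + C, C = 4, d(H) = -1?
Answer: 53355888 - 1770660*I*sqrt(31) ≈ 5.3356e+7 - 9.8586e+6*I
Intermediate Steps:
T(R) = 4 + R**2 + R*sqrt(-1 + R) (T(R) = (R**2 + sqrt(R - 1)*R) + 4 = (R**2 + sqrt(-1 + R)*R) + 4 = (R**2 + R*sqrt(-1 + R)) + 4 = 4 + R**2 + R*sqrt(-1 + R))
T(-1*6*5)*59022 = (4 + (-1*6*5)**2 + (-1*6*5)*sqrt(-1 - 1*6*5))*59022 = (4 + (-6*5)**2 + (-6*5)*sqrt(-1 - 6*5))*59022 = (4 + (-30)**2 - 30*sqrt(-1 - 30))*59022 = (4 + 900 - 30*I*sqrt(31))*59022 = (904 - 30*I*sqrt(31))*59022 = 53355888 - 1770660*I*sqrt(31)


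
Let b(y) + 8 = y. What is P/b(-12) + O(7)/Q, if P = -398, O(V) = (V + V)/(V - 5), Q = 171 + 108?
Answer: 55591/2790 ≈ 19.925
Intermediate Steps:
Q = 279
O(V) = 2*V/(-5 + V) (O(V) = (2*V)/(-5 + V) = 2*V/(-5 + V))
b(y) = -8 + y
P/b(-12) + O(7)/Q = -398/(-8 - 12) + (2*7/(-5 + 7))/279 = -398/(-20) + (2*7/2)*(1/279) = -398*(-1/20) + (2*7*(½))*(1/279) = 199/10 + 7*(1/279) = 199/10 + 7/279 = 55591/2790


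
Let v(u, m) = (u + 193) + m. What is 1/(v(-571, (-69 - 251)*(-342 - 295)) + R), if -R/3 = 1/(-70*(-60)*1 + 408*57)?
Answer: 9152/1862084223 ≈ 4.9149e-6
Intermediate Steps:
v(u, m) = 193 + m + u (v(u, m) = (193 + u) + m = 193 + m + u)
R = -1/9152 (R = -3/(-70*(-60)*1 + 408*57) = -3/(4200*1 + 23256) = -3/(4200 + 23256) = -3/27456 = -3*1/27456 = -1/9152 ≈ -0.00010927)
1/(v(-571, (-69 - 251)*(-342 - 295)) + R) = 1/((193 + (-69 - 251)*(-342 - 295) - 571) - 1/9152) = 1/((193 - 320*(-637) - 571) - 1/9152) = 1/((193 + 203840 - 571) - 1/9152) = 1/(203462 - 1/9152) = 1/(1862084223/9152) = 9152/1862084223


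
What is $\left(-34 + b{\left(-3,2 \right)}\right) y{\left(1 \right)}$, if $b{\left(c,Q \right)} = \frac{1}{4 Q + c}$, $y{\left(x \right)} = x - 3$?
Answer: $\frac{338}{5} \approx 67.6$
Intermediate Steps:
$y{\left(x \right)} = -3 + x$ ($y{\left(x \right)} = x - 3 = -3 + x$)
$b{\left(c,Q \right)} = \frac{1}{c + 4 Q}$
$\left(-34 + b{\left(-3,2 \right)}\right) y{\left(1 \right)} = \left(-34 + \frac{1}{-3 + 4 \cdot 2}\right) \left(-3 + 1\right) = \left(-34 + \frac{1}{-3 + 8}\right) \left(-2\right) = \left(-34 + \frac{1}{5}\right) \left(-2\right) = \left(- \frac{169}{5}\right) \left(-2\right) = \frac{338}{5}$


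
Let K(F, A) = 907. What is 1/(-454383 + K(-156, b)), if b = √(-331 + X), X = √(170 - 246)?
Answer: -1/453476 ≈ -2.2052e-6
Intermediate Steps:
X = 2*I*√19 (X = √(-76) = 2*I*√19 ≈ 8.7178*I)
b = √(-331 + 2*I*√19) ≈ 0.2396 + 18.195*I
1/(-454383 + K(-156, b)) = 1/(-454383 + 907) = 1/(-453476) = -1/453476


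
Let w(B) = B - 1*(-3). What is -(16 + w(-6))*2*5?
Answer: -130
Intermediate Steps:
w(B) = 3 + B (w(B) = B + 3 = 3 + B)
-(16 + w(-6))*2*5 = -(16 + (3 - 6))*2*5 = -(16 - 3)*10 = -13*10 = -1*130 = -130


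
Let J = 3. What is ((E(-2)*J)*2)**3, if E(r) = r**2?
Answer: 13824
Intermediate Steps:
((E(-2)*J)*2)**3 = (((-2)**2*3)*2)**3 = ((4*3)*2)**3 = (12*2)**3 = 24**3 = 13824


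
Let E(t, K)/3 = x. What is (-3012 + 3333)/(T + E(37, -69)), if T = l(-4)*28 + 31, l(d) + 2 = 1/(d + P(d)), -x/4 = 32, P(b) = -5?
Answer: -2889/3709 ≈ -0.77892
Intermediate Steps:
x = -128 (x = -4*32 = -128)
l(d) = -2 + 1/(-5 + d) (l(d) = -2 + 1/(d - 5) = -2 + 1/(-5 + d))
T = -253/9 (T = ((11 - 2*(-4))/(-5 - 4))*28 + 31 = ((11 + 8)/(-9))*28 + 31 = -⅑*19*28 + 31 = -19/9*28 + 31 = -532/9 + 31 = -253/9 ≈ -28.111)
E(t, K) = -384 (E(t, K) = 3*(-128) = -384)
(-3012 + 3333)/(T + E(37, -69)) = (-3012 + 3333)/(-253/9 - 384) = 321/(-3709/9) = 321*(-9/3709) = -2889/3709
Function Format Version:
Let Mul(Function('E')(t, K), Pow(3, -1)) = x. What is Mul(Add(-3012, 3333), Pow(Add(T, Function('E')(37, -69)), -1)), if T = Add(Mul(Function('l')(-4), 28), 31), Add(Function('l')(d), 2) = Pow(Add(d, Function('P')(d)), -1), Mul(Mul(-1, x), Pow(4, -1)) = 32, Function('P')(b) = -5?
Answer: Rational(-2889, 3709) ≈ -0.77892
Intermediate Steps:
x = -128 (x = Mul(-4, 32) = -128)
Function('l')(d) = Add(-2, Pow(Add(-5, d), -1)) (Function('l')(d) = Add(-2, Pow(Add(d, -5), -1)) = Add(-2, Pow(Add(-5, d), -1)))
T = Rational(-253, 9) (T = Add(Mul(Mul(Pow(Add(-5, -4), -1), Add(11, Mul(-2, -4))), 28), 31) = Add(Mul(Mul(Pow(-9, -1), Add(11, 8)), 28), 31) = Add(Mul(Mul(Rational(-1, 9), 19), 28), 31) = Add(Mul(Rational(-19, 9), 28), 31) = Add(Rational(-532, 9), 31) = Rational(-253, 9) ≈ -28.111)
Function('E')(t, K) = -384 (Function('E')(t, K) = Mul(3, -128) = -384)
Mul(Add(-3012, 3333), Pow(Add(T, Function('E')(37, -69)), -1)) = Mul(Add(-3012, 3333), Pow(Add(Rational(-253, 9), -384), -1)) = Mul(321, Pow(Rational(-3709, 9), -1)) = Mul(321, Rational(-9, 3709)) = Rational(-2889, 3709)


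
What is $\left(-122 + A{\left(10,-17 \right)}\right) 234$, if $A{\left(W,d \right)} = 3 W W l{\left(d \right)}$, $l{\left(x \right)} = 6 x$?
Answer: $-7188948$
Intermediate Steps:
$A{\left(W,d \right)} = 18 d W^{2}$ ($A{\left(W,d \right)} = 3 W W 6 d = 3 W^{2} \cdot 6 d = 18 d W^{2}$)
$\left(-122 + A{\left(10,-17 \right)}\right) 234 = \left(-122 + 18 \left(-17\right) 10^{2}\right) 234 = \left(-122 + 18 \left(-17\right) 100\right) 234 = \left(-122 - 30600\right) 234 = \left(-30722\right) 234 = -7188948$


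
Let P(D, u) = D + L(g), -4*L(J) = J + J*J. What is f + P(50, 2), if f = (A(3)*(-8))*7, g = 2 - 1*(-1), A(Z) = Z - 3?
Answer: 47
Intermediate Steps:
A(Z) = -3 + Z
g = 3 (g = 2 + 1 = 3)
L(J) = -J/4 - J²/4 (L(J) = -(J + J*J)/4 = -(J + J²)/4 = -J/4 - J²/4)
P(D, u) = -3 + D (P(D, u) = D - ¼*3*(1 + 3) = D - ¼*3*4 = D - 3 = -3 + D)
f = 0 (f = ((-3 + 3)*(-8))*7 = (0*(-8))*7 = 0*7 = 0)
f + P(50, 2) = 0 + (-3 + 50) = 0 + 47 = 47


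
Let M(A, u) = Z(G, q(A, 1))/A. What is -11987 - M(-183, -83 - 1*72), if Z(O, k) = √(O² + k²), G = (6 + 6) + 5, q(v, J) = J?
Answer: -11987 + √290/183 ≈ -11987.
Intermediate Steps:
G = 17 (G = 12 + 5 = 17)
M(A, u) = √290/A (M(A, u) = √(17² + 1²)/A = √(289 + 1)/A = √290/A)
-11987 - M(-183, -83 - 1*72) = -11987 - √290/(-183) = -11987 - √290*(-1)/183 = -11987 - (-1)*√290/183 = -11987 + √290/183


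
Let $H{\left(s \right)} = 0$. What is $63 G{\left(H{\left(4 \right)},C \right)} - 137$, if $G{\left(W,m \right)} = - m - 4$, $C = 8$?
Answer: $-893$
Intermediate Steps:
$G{\left(W,m \right)} = -4 - m$
$63 G{\left(H{\left(4 \right)},C \right)} - 137 = 63 \left(-4 - 8\right) - 137 = 63 \left(-12\right) - 137 = -756 - 137 = -893$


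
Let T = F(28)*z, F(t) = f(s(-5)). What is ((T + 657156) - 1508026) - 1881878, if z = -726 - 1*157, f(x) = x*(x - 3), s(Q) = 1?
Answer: -2730982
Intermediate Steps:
f(x) = x*(-3 + x)
F(t) = -2 (F(t) = 1*(-3 + 1) = 1*(-2) = -2)
z = -883 (z = -726 - 157 = -883)
T = 1766 (T = -2*(-883) = 1766)
((T + 657156) - 1508026) - 1881878 = ((1766 + 657156) - 1508026) - 1881878 = (658922 - 1508026) - 1881878 = -849104 - 1881878 = -2730982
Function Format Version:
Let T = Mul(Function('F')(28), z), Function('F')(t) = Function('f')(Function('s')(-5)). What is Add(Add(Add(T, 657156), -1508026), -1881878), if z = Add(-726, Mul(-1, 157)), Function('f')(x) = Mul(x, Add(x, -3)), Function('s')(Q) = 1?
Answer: -2730982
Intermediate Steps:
Function('f')(x) = Mul(x, Add(-3, x))
Function('F')(t) = -2 (Function('F')(t) = Mul(1, Add(-3, 1)) = Mul(1, -2) = -2)
z = -883 (z = Add(-726, -157) = -883)
T = 1766 (T = Mul(-2, -883) = 1766)
Add(Add(Add(T, 657156), -1508026), -1881878) = Add(Add(Add(1766, 657156), -1508026), -1881878) = Add(Add(658922, -1508026), -1881878) = Add(-849104, -1881878) = -2730982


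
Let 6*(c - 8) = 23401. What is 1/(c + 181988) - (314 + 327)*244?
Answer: -174449424302/1115377 ≈ -1.5640e+5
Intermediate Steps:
c = 23449/6 (c = 8 + (⅙)*23401 = 8 + 23401/6 = 23449/6 ≈ 3908.2)
1/(c + 181988) - (314 + 327)*244 = 1/(23449/6 + 181988) - (314 + 327)*244 = 1/(1115377/6) - 641*244 = 6/1115377 - 1*156404 = 6/1115377 - 156404 = -174449424302/1115377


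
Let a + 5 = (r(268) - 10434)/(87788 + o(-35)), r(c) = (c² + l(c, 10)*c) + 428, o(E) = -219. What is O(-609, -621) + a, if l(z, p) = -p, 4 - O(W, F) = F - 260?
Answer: 77119858/87569 ≈ 880.68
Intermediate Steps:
O(W, F) = 264 - F (O(W, F) = 4 - (F - 260) = 4 - (-260 + F) = 4 + (260 - F) = 264 - F)
r(c) = 428 + c² - 10*c (r(c) = (c² + (-1*10)*c) + 428 = (c² - 10*c) + 428 = 428 + c² - 10*c)
a = -378707/87569 (a = -5 + ((428 + 268² - 10*268) - 10434)/(87788 - 219) = -5 + ((428 + 71824 - 2680) - 10434)/87569 = -5 + (69572 - 10434)*(1/87569) = -5 + 59138*(1/87569) = -5 + 59138/87569 = -378707/87569 ≈ -4.3247)
O(-609, -621) + a = (264 - 1*(-621)) - 378707/87569 = (264 + 621) - 378707/87569 = 885 - 378707/87569 = 77119858/87569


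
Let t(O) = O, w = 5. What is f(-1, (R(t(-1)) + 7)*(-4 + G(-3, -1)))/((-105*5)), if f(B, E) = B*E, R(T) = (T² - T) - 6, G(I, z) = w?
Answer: 1/175 ≈ 0.0057143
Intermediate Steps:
G(I, z) = 5
R(T) = -6 + T² - T
f(-1, (R(t(-1)) + 7)*(-4 + G(-3, -1)))/((-105*5)) = (-((-6 + (-1)² - 1*(-1)) + 7)*(-4 + 5))/((-105*5)) = -((-6 + 1 + 1) + 7)/(-525) = -(-4 + 7)*(-1/525) = -3*(-1/525) = 1/175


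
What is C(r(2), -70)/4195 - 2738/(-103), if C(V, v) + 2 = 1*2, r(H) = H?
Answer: 2738/103 ≈ 26.583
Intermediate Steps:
C(V, v) = 0 (C(V, v) = -2 + 1*2 = -2 + 2 = 0)
C(r(2), -70)/4195 - 2738/(-103) = 0/4195 - 2738/(-103) = 0*(1/4195) - 2738*(-1/103) = 0 + 2738/103 = 2738/103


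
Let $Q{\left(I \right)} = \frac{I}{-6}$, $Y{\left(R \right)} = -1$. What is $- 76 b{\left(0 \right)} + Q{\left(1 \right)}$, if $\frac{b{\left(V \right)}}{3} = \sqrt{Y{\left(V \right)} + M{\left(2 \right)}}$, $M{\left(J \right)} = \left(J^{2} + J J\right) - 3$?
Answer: $- \frac{2737}{6} \approx -456.17$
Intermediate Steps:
$M{\left(J \right)} = -3 + 2 J^{2}$ ($M{\left(J \right)} = \left(J^{2} + J^{2}\right) - 3 = 2 J^{2} - 3 = -3 + 2 J^{2}$)
$Q{\left(I \right)} = - \frac{I}{6}$ ($Q{\left(I \right)} = I \left(- \frac{1}{6}\right) = - \frac{I}{6}$)
$b{\left(V \right)} = 6$ ($b{\left(V \right)} = 3 \sqrt{-1 - \left(3 - 2 \cdot 2^{2}\right)} = 3 \sqrt{-1 + \left(-3 + 2 \cdot 4\right)} = 3 \sqrt{-1 + \left(-3 + 8\right)} = 3 \sqrt{-1 + 5} = 3 \sqrt{4} = 3 \cdot 2 = 6$)
$- 76 b{\left(0 \right)} + Q{\left(1 \right)} = \left(-76\right) 6 - \frac{1}{6} = -456 - \frac{1}{6} = - \frac{2737}{6}$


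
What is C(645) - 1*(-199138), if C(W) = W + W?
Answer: 200428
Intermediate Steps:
C(W) = 2*W
C(645) - 1*(-199138) = 2*645 - 1*(-199138) = 1290 + 199138 = 200428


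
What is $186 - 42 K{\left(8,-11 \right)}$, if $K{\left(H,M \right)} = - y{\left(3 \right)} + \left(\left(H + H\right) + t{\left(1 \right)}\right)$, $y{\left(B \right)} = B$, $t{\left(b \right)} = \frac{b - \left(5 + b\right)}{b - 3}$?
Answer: $-465$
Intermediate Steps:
$t{\left(b \right)} = - \frac{5}{-3 + b}$
$K{\left(H,M \right)} = - \frac{1}{2} + 2 H$ ($K{\left(H,M \right)} = \left(-1\right) 3 + \left(\left(H + H\right) - \frac{5}{-3 + 1}\right) = -3 + \left(2 H - \frac{5}{-2}\right) = -3 + \left(2 H - - \frac{5}{2}\right) = -3 + \left(2 H + \frac{5}{2}\right) = -3 + \left(\frac{5}{2} + 2 H\right) = - \frac{1}{2} + 2 H$)
$186 - 42 K{\left(8,-11 \right)} = 186 - 42 \left(- \frac{1}{2} + 2 \cdot 8\right) = 186 - 42 \left(- \frac{1}{2} + 16\right) = 186 - 651 = -465$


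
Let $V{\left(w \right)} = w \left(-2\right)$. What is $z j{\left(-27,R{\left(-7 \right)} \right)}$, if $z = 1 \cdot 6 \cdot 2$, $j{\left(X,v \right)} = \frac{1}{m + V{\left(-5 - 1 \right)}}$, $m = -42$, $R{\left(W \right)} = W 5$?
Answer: $- \frac{2}{5} \approx -0.4$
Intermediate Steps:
$V{\left(w \right)} = - 2 w$
$R{\left(W \right)} = 5 W$
$j{\left(X,v \right)} = - \frac{1}{30}$ ($j{\left(X,v \right)} = \frac{1}{-42 - 2 \left(-5 - 1\right)} = \frac{1}{-42 - -12} = \frac{1}{-42 + 12} = \frac{1}{-30} = - \frac{1}{30}$)
$z = 12$ ($z = 6 \cdot 2 = 12$)
$z j{\left(-27,R{\left(-7 \right)} \right)} = 12 \left(- \frac{1}{30}\right) = - \frac{2}{5}$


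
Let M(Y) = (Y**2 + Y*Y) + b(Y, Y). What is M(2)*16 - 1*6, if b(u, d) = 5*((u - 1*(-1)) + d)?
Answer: 522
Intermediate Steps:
b(u, d) = 5 + 5*d + 5*u (b(u, d) = 5*((u + 1) + d) = 5*((1 + u) + d) = 5*(1 + d + u) = 5 + 5*d + 5*u)
M(Y) = 5 + 2*Y**2 + 10*Y (M(Y) = (Y**2 + Y*Y) + (5 + 5*Y + 5*Y) = (Y**2 + Y**2) + (5 + 10*Y) = 2*Y**2 + (5 + 10*Y) = 5 + 2*Y**2 + 10*Y)
M(2)*16 - 1*6 = (5 + 2*2**2 + 10*2)*16 - 1*6 = (5 + 2*4 + 20)*16 - 6 = (5 + 8 + 20)*16 - 6 = 33*16 - 6 = 528 - 6 = 522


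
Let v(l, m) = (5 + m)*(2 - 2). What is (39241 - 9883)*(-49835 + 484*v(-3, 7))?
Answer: -1463055930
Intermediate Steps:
v(l, m) = 0 (v(l, m) = (5 + m)*0 = 0)
(39241 - 9883)*(-49835 + 484*v(-3, 7)) = (39241 - 9883)*(-49835 + 484*0) = 29358*(-49835 + 0) = 29358*(-49835) = -1463055930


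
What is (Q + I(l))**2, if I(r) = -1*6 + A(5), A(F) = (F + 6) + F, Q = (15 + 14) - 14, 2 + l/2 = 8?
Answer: 625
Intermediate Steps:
l = 12 (l = -4 + 2*8 = -4 + 16 = 12)
Q = 15 (Q = 29 - 14 = 15)
A(F) = 6 + 2*F (A(F) = (6 + F) + F = 6 + 2*F)
I(r) = 10 (I(r) = -1*6 + (6 + 2*5) = -6 + (6 + 10) = -6 + 16 = 10)
(Q + I(l))**2 = (15 + 10)**2 = 25**2 = 625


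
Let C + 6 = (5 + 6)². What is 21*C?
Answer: 2415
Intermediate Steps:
C = 115 (C = -6 + (5 + 6)² = -6 + 11² = -6 + 121 = 115)
21*C = 21*115 = 2415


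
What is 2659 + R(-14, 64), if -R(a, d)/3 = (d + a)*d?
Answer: -6941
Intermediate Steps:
R(a, d) = -3*d*(a + d) (R(a, d) = -3*(d + a)*d = -3*(a + d)*d = -3*d*(a + d))
2659 + R(-14, 64) = 2659 - 3*64*(-14 + 64) = 2659 - 3*64*50 = 2659 - 9600 = -6941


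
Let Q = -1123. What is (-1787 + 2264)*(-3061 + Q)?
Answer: -1995768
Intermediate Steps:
(-1787 + 2264)*(-3061 + Q) = (-1787 + 2264)*(-3061 - 1123) = 477*(-4184) = -1995768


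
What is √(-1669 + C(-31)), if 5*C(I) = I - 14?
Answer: I*√1678 ≈ 40.963*I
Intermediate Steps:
C(I) = -14/5 + I/5 (C(I) = (I - 14)/5 = (-14 + I)/5 = -14/5 + I/5)
√(-1669 + C(-31)) = √(-1669 + (-14/5 + (⅕)*(-31))) = √(-1669 + (-14/5 - 31/5)) = √(-1669 - 9) = √(-1678) = I*√1678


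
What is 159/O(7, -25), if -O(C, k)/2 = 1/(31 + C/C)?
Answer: -2544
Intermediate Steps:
O(C, k) = -1/16 (O(C, k) = -2/(31 + C/C) = -2/(31 + 1) = -2/32 = -2*1/32 = -1/16)
159/O(7, -25) = 159/(-1/16) = 159*(-16) = -2544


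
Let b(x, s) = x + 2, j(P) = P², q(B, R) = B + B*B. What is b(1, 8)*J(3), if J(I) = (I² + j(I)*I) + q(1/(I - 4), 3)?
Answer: 108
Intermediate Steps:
q(B, R) = B + B²
J(I) = I² + I³ + (1 + 1/(-4 + I))/(-4 + I) (J(I) = (I² + I²*I) + (1 + 1/(I - 4))/(I - 4) = (I² + I³) + (1 + 1/(-4 + I))/(-4 + I) = I² + I³ + (1 + 1/(-4 + I))/(-4 + I))
b(x, s) = 2 + x
b(1, 8)*J(3) = (2 + 1)*((-3 + 3 + 3²*(-4 + 3)²*(1 + 3))/(-4 + 3)²) = 3*((-3 + 3 + 9*(-1)²*4)/(-1)²) = 3*(1*(-3 + 3 + 9*1*4)) = 3*(1*(-3 + 3 + 36)) = 3*(1*36) = 3*36 = 108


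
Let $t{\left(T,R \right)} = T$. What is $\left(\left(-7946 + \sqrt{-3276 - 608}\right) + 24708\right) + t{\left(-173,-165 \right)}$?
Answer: $16589 + 2 i \sqrt{971} \approx 16589.0 + 62.322 i$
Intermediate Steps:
$\left(\left(-7946 + \sqrt{-3276 - 608}\right) + 24708\right) + t{\left(-173,-165 \right)} = \left(\left(-7946 + \sqrt{-3276 - 608}\right) + 24708\right) - 173 = \left(\left(-7946 + \sqrt{-3884}\right) + 24708\right) - 173 = \left(\left(-7946 + 2 i \sqrt{971}\right) + 24708\right) - 173 = \left(16762 + 2 i \sqrt{971}\right) - 173 = 16589 + 2 i \sqrt{971}$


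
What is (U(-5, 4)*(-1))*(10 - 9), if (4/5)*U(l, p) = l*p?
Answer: 25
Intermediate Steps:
U(l, p) = 5*l*p/4 (U(l, p) = 5*(l*p)/4 = 5*l*p/4)
(U(-5, 4)*(-1))*(10 - 9) = (((5/4)*(-5)*4)*(-1))*(10 - 9) = -25*(-1)*1 = 25*1 = 25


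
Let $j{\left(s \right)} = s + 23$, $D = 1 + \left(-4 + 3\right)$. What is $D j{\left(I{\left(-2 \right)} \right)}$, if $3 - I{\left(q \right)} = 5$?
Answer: $0$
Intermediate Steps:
$I{\left(q \right)} = -2$ ($I{\left(q \right)} = 3 - 5 = -2$)
$D = 0$ ($D = 1 - 1 = 0$)
$j{\left(s \right)} = 23 + s$
$D j{\left(I{\left(-2 \right)} \right)} = 0 \left(23 - 2\right) = 0 \cdot 21 = 0$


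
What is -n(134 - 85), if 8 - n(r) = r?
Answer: 41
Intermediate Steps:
n(r) = 8 - r
-n(134 - 85) = -(8 - (134 - 85)) = -(8 - 1*49) = -(8 - 49) = -1*(-41) = 41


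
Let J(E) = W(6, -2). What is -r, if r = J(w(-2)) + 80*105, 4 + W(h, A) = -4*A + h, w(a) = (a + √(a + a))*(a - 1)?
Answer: -8410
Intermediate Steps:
w(a) = (-1 + a)*(a + √2*√a) (w(a) = (a + √(2*a))*(-1 + a) = (a + √2*√a)*(-1 + a) = (-1 + a)*(a + √2*√a))
W(h, A) = -4 + h - 4*A (W(h, A) = -4 + (-4*A + h) = -4 + (h - 4*A) = -4 + h - 4*A)
J(E) = 10 (J(E) = -4 + 6 - 4*(-2) = -4 + 6 + 8 = 10)
r = 8410 (r = 10 + 80*105 = 10 + 8400 = 8410)
-r = -1*8410 = -8410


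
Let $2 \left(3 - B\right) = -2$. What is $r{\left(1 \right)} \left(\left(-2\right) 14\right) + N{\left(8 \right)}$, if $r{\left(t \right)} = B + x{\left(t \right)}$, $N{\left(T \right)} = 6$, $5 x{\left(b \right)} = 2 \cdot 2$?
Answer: $- \frac{642}{5} \approx -128.4$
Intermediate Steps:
$x{\left(b \right)} = \frac{4}{5}$ ($x{\left(b \right)} = \frac{2 \cdot 2}{5} = \frac{1}{5} \cdot 4 = \frac{4}{5}$)
$B = 4$ ($B = 3 - -1 = 3 + 1 = 4$)
$r{\left(t \right)} = \frac{24}{5}$ ($r{\left(t \right)} = 4 + \frac{4}{5} = \frac{24}{5}$)
$r{\left(1 \right)} \left(\left(-2\right) 14\right) + N{\left(8 \right)} = \frac{24 \left(\left(-2\right) 14\right)}{5} + 6 = \frac{24}{5} \left(-28\right) + 6 = - \frac{672}{5} + 6 = - \frac{642}{5}$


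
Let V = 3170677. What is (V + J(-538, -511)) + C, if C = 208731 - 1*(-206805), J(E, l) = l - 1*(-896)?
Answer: 3586598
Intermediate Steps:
J(E, l) = 896 + l (J(E, l) = l + 896 = 896 + l)
C = 415536 (C = 208731 + 206805 = 415536)
(V + J(-538, -511)) + C = (3170677 + (896 - 511)) + 415536 = (3170677 + 385) + 415536 = 3171062 + 415536 = 3586598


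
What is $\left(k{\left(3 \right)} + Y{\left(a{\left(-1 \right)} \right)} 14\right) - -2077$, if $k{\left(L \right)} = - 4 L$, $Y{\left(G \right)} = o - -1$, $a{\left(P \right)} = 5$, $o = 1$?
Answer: $2093$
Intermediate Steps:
$Y{\left(G \right)} = 2$ ($Y{\left(G \right)} = 1 - -1 = 1 + 1 = 2$)
$\left(k{\left(3 \right)} + Y{\left(a{\left(-1 \right)} \right)} 14\right) - -2077 = \left(\left(-4\right) 3 + 2 \cdot 14\right) - -2077 = \left(-12 + 28\right) + 2077 = 16 + 2077 = 2093$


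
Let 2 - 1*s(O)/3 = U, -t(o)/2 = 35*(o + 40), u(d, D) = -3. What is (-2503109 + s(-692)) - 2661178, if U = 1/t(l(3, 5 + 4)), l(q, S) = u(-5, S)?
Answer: -13375487787/2590 ≈ -5.1643e+6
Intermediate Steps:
l(q, S) = -3
t(o) = -2800 - 70*o (t(o) = -70*(o + 40) = -70*(40 + o) = -2*(1400 + 35*o) = -2800 - 70*o)
U = -1/2590 (U = 1/(-2800 - 70*(-3)) = 1/(-2800 + 210) = 1/(-2590) = -1/2590 ≈ -0.00038610)
s(O) = 15543/2590 (s(O) = 6 - 3*(-1/2590) = 6 + 3/2590 = 15543/2590)
(-2503109 + s(-692)) - 2661178 = (-2503109 + 15543/2590) - 2661178 = -6483036767/2590 - 2661178 = -13375487787/2590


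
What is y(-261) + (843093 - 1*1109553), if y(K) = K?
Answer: -266721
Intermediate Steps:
y(-261) + (843093 - 1*1109553) = -261 + (843093 - 1*1109553) = -261 + (843093 - 1109553) = -261 - 266460 = -266721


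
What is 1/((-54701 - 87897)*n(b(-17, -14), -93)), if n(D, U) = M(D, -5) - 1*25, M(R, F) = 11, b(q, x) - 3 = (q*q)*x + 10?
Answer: 1/1996372 ≈ 5.0091e-7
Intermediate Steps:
b(q, x) = 13 + x*q**2 (b(q, x) = 3 + ((q*q)*x + 10) = 3 + (q**2*x + 10) = 3 + (x*q**2 + 10) = 3 + (10 + x*q**2) = 13 + x*q**2)
n(D, U) = -14 (n(D, U) = 11 - 1*25 = 11 - 25 = -14)
1/((-54701 - 87897)*n(b(-17, -14), -93)) = 1/(-54701 - 87897*(-14)) = -1/14/(-142598) = -1/142598*(-1/14) = 1/1996372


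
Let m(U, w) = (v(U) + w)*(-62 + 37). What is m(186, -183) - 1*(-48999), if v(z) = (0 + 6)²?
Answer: 52674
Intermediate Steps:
v(z) = 36 (v(z) = 6² = 36)
m(U, w) = -900 - 25*w (m(U, w) = (36 + w)*(-62 + 37) = (36 + w)*(-25) = -900 - 25*w)
m(186, -183) - 1*(-48999) = (-900 - 25*(-183)) - 1*(-48999) = (-900 + 4575) + 48999 = 3675 + 48999 = 52674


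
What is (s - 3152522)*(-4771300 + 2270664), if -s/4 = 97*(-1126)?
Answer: 6790812143224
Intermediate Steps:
s = 436888 (s = -388*(-1126) = -4*(-109222) = 436888)
(s - 3152522)*(-4771300 + 2270664) = (436888 - 3152522)*(-4771300 + 2270664) = -2715634*(-2500636) = 6790812143224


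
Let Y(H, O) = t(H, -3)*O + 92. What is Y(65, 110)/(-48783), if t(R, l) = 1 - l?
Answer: -76/6969 ≈ -0.010905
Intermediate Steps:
Y(H, O) = 92 + 4*O (Y(H, O) = (1 - 1*(-3))*O + 92 = (1 + 3)*O + 92 = 4*O + 92 = 92 + 4*O)
Y(65, 110)/(-48783) = (92 + 4*110)/(-48783) = (92 + 440)*(-1/48783) = 532*(-1/48783) = -76/6969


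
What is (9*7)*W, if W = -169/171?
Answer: -1183/19 ≈ -62.263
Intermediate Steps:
W = -169/171 (W = -169*1/171 = -169/171 ≈ -0.98830)
(9*7)*W = (9*7)*(-169/171) = 63*(-169/171) = -1183/19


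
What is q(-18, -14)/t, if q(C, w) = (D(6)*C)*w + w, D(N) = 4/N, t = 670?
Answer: 77/335 ≈ 0.22985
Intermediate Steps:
q(C, w) = w + 2*C*w/3 (q(C, w) = ((4/6)*C)*w + w = ((4*(⅙))*C)*w + w = (2*C/3)*w + w = 2*C*w/3 + w = w + 2*C*w/3)
q(-18, -14)/t = ((⅓)*(-14)*(3 + 2*(-18)))/670 = ((⅓)*(-14)*(3 - 36))*(1/670) = ((⅓)*(-14)*(-33))*(1/670) = 154*(1/670) = 77/335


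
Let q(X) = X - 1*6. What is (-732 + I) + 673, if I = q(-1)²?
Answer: -10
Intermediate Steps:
q(X) = -6 + X (q(X) = X - 6 = -6 + X)
I = 49 (I = (-6 - 1)² = (-7)² = 49)
(-732 + I) + 673 = (-732 + 49) + 673 = -683 + 673 = -10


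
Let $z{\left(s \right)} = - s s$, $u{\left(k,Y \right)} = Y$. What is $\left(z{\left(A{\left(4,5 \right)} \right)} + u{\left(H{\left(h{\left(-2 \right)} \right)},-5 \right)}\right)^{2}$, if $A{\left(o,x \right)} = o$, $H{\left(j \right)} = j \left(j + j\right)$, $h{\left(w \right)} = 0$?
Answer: $441$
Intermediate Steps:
$H{\left(j \right)} = 2 j^{2}$ ($H{\left(j \right)} = j 2 j = 2 j^{2}$)
$z{\left(s \right)} = - s^{2}$
$\left(z{\left(A{\left(4,5 \right)} \right)} + u{\left(H{\left(h{\left(-2 \right)} \right)},-5 \right)}\right)^{2} = \left(- 4^{2} - 5\right)^{2} = \left(\left(-1\right) 16 - 5\right)^{2} = \left(-16 - 5\right)^{2} = \left(-21\right)^{2} = 441$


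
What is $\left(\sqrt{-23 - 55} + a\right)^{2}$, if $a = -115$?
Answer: $\left(115 - i \sqrt{78}\right)^{2} \approx 13147.0 - 2031.3 i$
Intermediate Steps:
$\left(\sqrt{-23 - 55} + a\right)^{2} = \left(\sqrt{-23 - 55} - 115\right)^{2} = \left(\sqrt{-78} - 115\right)^{2} = \left(i \sqrt{78} - 115\right)^{2} = \left(-115 + i \sqrt{78}\right)^{2}$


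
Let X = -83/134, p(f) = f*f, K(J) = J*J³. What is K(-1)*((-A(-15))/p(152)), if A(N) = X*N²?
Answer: 18675/3095936 ≈ 0.0060321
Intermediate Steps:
K(J) = J⁴
p(f) = f²
X = -83/134 (X = -83*1/134 = -83/134 ≈ -0.61940)
A(N) = -83*N²/134
K(-1)*((-A(-15))/p(152)) = (-1)⁴*((-(-83)*(-15)²/134)/(152²)) = 1*(-(-83)*225/134/23104) = 1*(-1*(-18675/134)*(1/23104)) = 1*((18675/134)*(1/23104)) = 1*(18675/3095936) = 18675/3095936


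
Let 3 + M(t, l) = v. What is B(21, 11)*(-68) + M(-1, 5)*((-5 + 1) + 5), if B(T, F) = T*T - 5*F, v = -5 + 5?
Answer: -26251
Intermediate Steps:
v = 0
M(t, l) = -3 (M(t, l) = -3 + 0 = -3)
B(T, F) = T² - 5*F
B(21, 11)*(-68) + M(-1, 5)*((-5 + 1) + 5) = (21² - 5*11)*(-68) - 3*((-5 + 1) + 5) = (441 - 55)*(-68) - 3*(-4 + 5) = 386*(-68) - 3*1 = -26248 - 3 = -26251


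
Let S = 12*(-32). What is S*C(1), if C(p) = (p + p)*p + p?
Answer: -1152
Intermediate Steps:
C(p) = p + 2*p² (C(p) = (2*p)*p + p = 2*p² + p = p + 2*p²)
S = -384
S*C(1) = -384*(1 + 2*1) = -384*(1 + 2) = -384*3 = -1152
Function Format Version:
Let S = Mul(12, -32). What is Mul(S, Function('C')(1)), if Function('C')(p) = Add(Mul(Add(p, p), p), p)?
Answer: -1152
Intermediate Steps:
Function('C')(p) = Add(p, Mul(2, Pow(p, 2))) (Function('C')(p) = Add(Mul(Mul(2, p), p), p) = Add(Mul(2, Pow(p, 2)), p) = Add(p, Mul(2, Pow(p, 2))))
S = -384
Mul(S, Function('C')(1)) = Mul(-384, Mul(1, Add(1, Mul(2, 1)))) = Mul(-384, Mul(1, Add(1, 2))) = Mul(-384, Mul(1, 3)) = Mul(-384, 3) = -1152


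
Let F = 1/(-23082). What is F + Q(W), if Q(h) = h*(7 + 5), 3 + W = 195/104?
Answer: -155804/11541 ≈ -13.500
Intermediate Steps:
F = -1/23082 ≈ -4.3324e-5
W = -9/8 (W = -3 + 195/104 = -3 + 195*(1/104) = -3 + 15/8 = -9/8 ≈ -1.1250)
Q(h) = 12*h (Q(h) = h*12 = 12*h)
F + Q(W) = -1/23082 + 12*(-9/8) = -1/23082 - 27/2 = -155804/11541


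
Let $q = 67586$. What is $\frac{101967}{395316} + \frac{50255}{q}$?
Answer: $\frac{4459691207}{4452971196} \approx 1.0015$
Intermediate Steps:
$\frac{101967}{395316} + \frac{50255}{q} = \frac{101967}{395316} + \frac{50255}{67586} = 101967 \cdot \frac{1}{395316} + 50255 \cdot \frac{1}{67586} = \frac{33989}{131772} + \frac{50255}{67586} = \frac{4459691207}{4452971196}$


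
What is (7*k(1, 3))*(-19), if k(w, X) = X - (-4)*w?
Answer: -931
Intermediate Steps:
k(w, X) = X + 4*w
(7*k(1, 3))*(-19) = (7*(3 + 4*1))*(-19) = (7*(3 + 4))*(-19) = (7*7)*(-19) = 49*(-19) = -931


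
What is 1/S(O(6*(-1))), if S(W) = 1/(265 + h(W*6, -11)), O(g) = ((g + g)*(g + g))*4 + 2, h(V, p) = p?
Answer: 254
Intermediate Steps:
O(g) = 2 + 16*g² (O(g) = ((2*g)*(2*g))*4 + 2 = (4*g²)*4 + 2 = 16*g² + 2 = 2 + 16*g²)
S(W) = 1/254 (S(W) = 1/(265 - 11) = 1/254)
1/S(O(6*(-1))) = 1/(1/254) = 254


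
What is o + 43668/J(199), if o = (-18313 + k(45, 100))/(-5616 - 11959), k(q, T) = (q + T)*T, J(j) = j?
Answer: 768223887/3497425 ≈ 219.65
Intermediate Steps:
k(q, T) = T*(T + q) (k(q, T) = (T + q)*T = T*(T + q))
o = 3813/17575 (o = (-18313 + 100*(100 + 45))/(-5616 - 11959) = (-18313 + 100*145)/(-17575) = (-18313 + 14500)*(-1/17575) = -3813*(-1/17575) = 3813/17575 ≈ 0.21696)
o + 43668/J(199) = 3813/17575 + 43668/199 = 768223887/3497425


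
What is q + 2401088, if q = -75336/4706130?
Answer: 1883305365684/784355 ≈ 2.4011e+6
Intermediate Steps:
q = -12556/784355 (q = -75336*1/4706130 = -12556/784355 ≈ -0.016008)
q + 2401088 = -12556/784355 + 2401088 = 1883305365684/784355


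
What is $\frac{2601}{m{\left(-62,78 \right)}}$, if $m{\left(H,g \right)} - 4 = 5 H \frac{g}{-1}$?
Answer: $\frac{2601}{24184} \approx 0.10755$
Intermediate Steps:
$m{\left(H,g \right)} = 4 - 5 H g$ ($m{\left(H,g \right)} = 4 + 5 H \frac{g}{-1} = 4 + 5 H g \left(-1\right) = 4 + 5 H \left(- g\right) = 4 - 5 H g$)
$\frac{2601}{m{\left(-62,78 \right)}} = \frac{2601}{4 - \left(-310\right) 78} = \frac{2601}{4 + 24180} = \frac{2601}{24184}$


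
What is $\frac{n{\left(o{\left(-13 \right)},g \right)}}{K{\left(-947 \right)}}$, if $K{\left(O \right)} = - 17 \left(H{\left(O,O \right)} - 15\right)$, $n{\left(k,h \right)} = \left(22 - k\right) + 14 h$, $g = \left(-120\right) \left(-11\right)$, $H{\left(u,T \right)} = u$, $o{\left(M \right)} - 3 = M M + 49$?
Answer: $\frac{18281}{16354} \approx 1.1178$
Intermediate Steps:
$o{\left(M \right)} = 52 + M^{2}$ ($o{\left(M \right)} = 3 + \left(M M + 49\right) = 3 + \left(M^{2} + 49\right) = 3 + \left(49 + M^{2}\right) = 52 + M^{2}$)
$g = 1320$
$n{\left(k,h \right)} = 22 - k + 14 h$
$K{\left(O \right)} = 255 - 17 O$ ($K{\left(O \right)} = - 17 \left(O - 15\right) = - 17 \left(-15 + O\right) = 255 - 17 O$)
$\frac{n{\left(o{\left(-13 \right)},g \right)}}{K{\left(-947 \right)}} = \frac{22 - \left(52 + \left(-13\right)^{2}\right) + 14 \cdot 1320}{255 - -16099} = \frac{22 - \left(52 + 169\right) + 18480}{255 + 16099} = \frac{22 - 221 + 18480}{16354} = \left(22 - 221 + 18480\right) \frac{1}{16354} = 18281 \cdot \frac{1}{16354} = \frac{18281}{16354}$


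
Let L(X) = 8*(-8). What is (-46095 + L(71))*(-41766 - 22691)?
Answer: 2975270663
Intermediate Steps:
L(X) = -64
(-46095 + L(71))*(-41766 - 22691) = (-46095 - 64)*(-41766 - 22691) = -46159*(-64457) = 2975270663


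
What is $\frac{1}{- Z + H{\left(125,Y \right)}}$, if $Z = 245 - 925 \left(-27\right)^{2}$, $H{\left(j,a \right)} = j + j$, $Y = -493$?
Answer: $\frac{1}{674330} \approx 1.483 \cdot 10^{-6}$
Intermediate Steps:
$H{\left(j,a \right)} = 2 j$
$Z = -674080$ ($Z = 245 - 674325 = -674080$)
$\frac{1}{- Z + H{\left(125,Y \right)}} = \frac{1}{\left(-1\right) \left(-674080\right) + 2 \cdot 125} = \frac{1}{674080 + 250} = \frac{1}{674330}$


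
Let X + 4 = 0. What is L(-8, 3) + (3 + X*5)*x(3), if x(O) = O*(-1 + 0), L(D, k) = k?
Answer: 54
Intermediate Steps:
X = -4 (X = -4 + 0 = -4)
x(O) = -O (x(O) = O*(-1) = -O)
L(-8, 3) + (3 + X*5)*x(3) = 3 + (3 - 4*5)*(-1*3) = 3 + (3 - 20)*(-3) = 3 - 17*(-3) = 3 + 51 = 54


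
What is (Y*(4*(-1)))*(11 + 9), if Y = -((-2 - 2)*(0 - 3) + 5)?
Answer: 1360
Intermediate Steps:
Y = -17 (Y = -(-4*(-3) + 5) = -(12 + 5) = -1*17 = -17)
(Y*(4*(-1)))*(11 + 9) = (-68*(-1))*(11 + 9) = -17*(-4)*20 = 68*20 = 1360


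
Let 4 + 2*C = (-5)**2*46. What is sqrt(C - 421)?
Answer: 2*sqrt(38) ≈ 12.329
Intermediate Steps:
C = 573 (C = -2 + ((-5)**2*46)/2 = -2 + (25*46)/2 = -2 + (1/2)*1150 = -2 + 575 = 573)
sqrt(C - 421) = sqrt(573 - 421) = sqrt(152) = 2*sqrt(38)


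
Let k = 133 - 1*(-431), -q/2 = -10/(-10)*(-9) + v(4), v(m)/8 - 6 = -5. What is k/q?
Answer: 282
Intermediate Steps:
v(m) = 8 (v(m) = 48 + 8*(-5) = 48 - 40 = 8)
q = 2 (q = -2*(-10/(-10)*(-9) + 8) = -2*(-10*(-⅒)*(-9) + 8) = -2*(1*(-9) + 8) = -2*(-9 + 8) = -2*(-1) = 2)
k = 564 (k = 133 + 431 = 564)
k/q = 564/2 = 564*(½) = 282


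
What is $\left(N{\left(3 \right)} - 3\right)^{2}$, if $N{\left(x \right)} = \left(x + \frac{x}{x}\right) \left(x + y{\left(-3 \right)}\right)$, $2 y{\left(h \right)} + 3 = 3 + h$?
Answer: $9$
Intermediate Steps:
$y{\left(h \right)} = \frac{h}{2}$ ($y{\left(h \right)} = - \frac{3}{2} + \frac{3 + h}{2} = - \frac{3}{2} + \left(\frac{3}{2} + \frac{h}{2}\right) = \frac{h}{2}$)
$N{\left(x \right)} = \left(1 + x\right) \left(- \frac{3}{2} + x\right)$ ($N{\left(x \right)} = \left(x + \frac{x}{x}\right) \left(x + \frac{1}{2} \left(-3\right)\right) = \left(x + 1\right) \left(x - \frac{3}{2}\right) = \left(1 + x\right) \left(- \frac{3}{2} + x\right)$)
$\left(N{\left(3 \right)} - 3\right)^{2} = \left(\left(- \frac{3}{2} + 3^{2} - \frac{3}{2}\right) - 3\right)^{2} = \left(\left(- \frac{3}{2} + 9 - \frac{3}{2}\right) + \left(-6 + 3\right)\right)^{2} = \left(6 - 3\right)^{2} = 3^{2} = 9$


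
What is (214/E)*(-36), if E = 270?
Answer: -428/15 ≈ -28.533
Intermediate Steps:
(214/E)*(-36) = (214/270)*(-36) = (214*(1/270))*(-36) = (107/135)*(-36) = -428/15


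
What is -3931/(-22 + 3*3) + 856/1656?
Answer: 815108/2691 ≈ 302.90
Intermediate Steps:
-3931/(-22 + 3*3) + 856/1656 = -3931/(-22 + 9) + 856*(1/1656) = -3931/(-13) + 107/207 = -3931*(-1/13) + 107/207 = 3931/13 + 107/207 = 815108/2691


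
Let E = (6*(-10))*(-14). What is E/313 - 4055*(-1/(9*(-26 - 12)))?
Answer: -981935/107046 ≈ -9.1730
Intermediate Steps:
E = 840 (E = -60*(-14) = 840)
E/313 - 4055*(-1/(9*(-26 - 12))) = 840/313 - 4055*(-1/(9*(-26 - 12))) = 840*(1/313) - 4055/((-9*(-38))) = 840/313 - 4055/342 = -981935/107046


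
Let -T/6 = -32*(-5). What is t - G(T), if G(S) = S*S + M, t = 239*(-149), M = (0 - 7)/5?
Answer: -4786048/5 ≈ -9.5721e+5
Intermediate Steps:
T = -960 (T = -(-192)*(-5) = -6*160 = -960)
M = -7/5 (M = (⅕)*(-7) = -7/5 ≈ -1.4000)
t = -35611
G(S) = -7/5 + S² (G(S) = S*S - 7/5 = S² - 7/5 = -7/5 + S²)
t - G(T) = -35611 - (-7/5 + (-960)²) = -35611 - (-7/5 + 921600) = -35611 - 1*4607993/5 = -35611 - 4607993/5 = -4786048/5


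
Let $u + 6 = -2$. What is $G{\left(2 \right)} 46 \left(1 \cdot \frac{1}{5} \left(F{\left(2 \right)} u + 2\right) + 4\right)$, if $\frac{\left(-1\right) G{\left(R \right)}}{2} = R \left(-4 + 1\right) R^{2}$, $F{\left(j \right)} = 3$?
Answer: $- \frac{4416}{5} \approx -883.2$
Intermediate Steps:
$u = -8$ ($u = -6 - 2 = -8$)
$G{\left(R \right)} = 6 R^{3}$ ($G{\left(R \right)} = - 2 R \left(-4 + 1\right) R^{2} = - 2 R \left(-3\right) R^{2} = - 2 - 3 R R^{2} = - 2 \left(- 3 R^{3}\right) = 6 R^{3}$)
$G{\left(2 \right)} 46 \left(1 \cdot \frac{1}{5} \left(F{\left(2 \right)} u + 2\right) + 4\right) = 6 \cdot 2^{3} \cdot 46 \left(1 \cdot \frac{1}{5} \left(3 \left(-8\right) + 2\right) + 4\right) = 6 \cdot 8 \cdot 46 \left(1 \cdot \frac{1}{5} \left(-24 + 2\right) + 4\right) = 48 \cdot 46 \left(\frac{1}{5} \left(-22\right) + 4\right) = 2208 \left(- \frac{22}{5} + 4\right) = 2208 \left(- \frac{2}{5}\right) = - \frac{4416}{5}$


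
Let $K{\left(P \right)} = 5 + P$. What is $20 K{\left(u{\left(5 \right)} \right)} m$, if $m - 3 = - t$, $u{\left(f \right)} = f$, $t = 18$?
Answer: $-3000$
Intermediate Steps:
$m = -15$ ($m = 3 - 18 = -15$)
$20 K{\left(u{\left(5 \right)} \right)} m = 20 \left(5 + 5\right) \left(-15\right) = 20 \cdot 10 \left(-15\right) = 200 \left(-15\right) = -3000$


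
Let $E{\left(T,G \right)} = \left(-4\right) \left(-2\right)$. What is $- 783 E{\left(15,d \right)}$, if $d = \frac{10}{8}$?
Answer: $-6264$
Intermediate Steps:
$d = \frac{5}{4}$ ($d = 10 \cdot \frac{1}{8} = \frac{5}{4} \approx 1.25$)
$E{\left(T,G \right)} = 8$
$- 783 E{\left(15,d \right)} = \left(-783\right) 8 = -6264$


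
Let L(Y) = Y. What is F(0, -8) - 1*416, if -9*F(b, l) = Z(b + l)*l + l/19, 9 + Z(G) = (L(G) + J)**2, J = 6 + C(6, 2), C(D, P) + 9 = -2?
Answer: -46808/171 ≈ -273.73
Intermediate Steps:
C(D, P) = -11 (C(D, P) = -9 - 2 = -11)
J = -5 (J = 6 - 11 = -5)
Z(G) = -9 + (-5 + G)**2 (Z(G) = -9 + (G - 5)**2 = -9 + (-5 + G)**2)
F(b, l) = -l/171 - l*(-9 + (-5 + b + l)**2)/9 (F(b, l) = -((-9 + (-5 + (b + l))**2)*l + l/19)/9 = -((-9 + (-5 + b + l)**2)*l + l*(1/19))/9 = -(l*(-9 + (-5 + b + l)**2) + l/19)/9 = -(l/19 + l*(-9 + (-5 + b + l)**2))/9 = -l/171 - l*(-9 + (-5 + b + l)**2)/9)
F(0, -8) - 1*416 = -1/171*(-8)*(-170 + 19*(-5 + 0 - 8)**2) - 1*416 = -1/171*(-8)*(-170 + 19*(-13)**2) - 416 = -1/171*(-8)*(-170 + 19*169) - 416 = -1/171*(-8)*(-170 + 3211) - 416 = -1/171*(-8)*3041 - 416 = 24328/171 - 416 = -46808/171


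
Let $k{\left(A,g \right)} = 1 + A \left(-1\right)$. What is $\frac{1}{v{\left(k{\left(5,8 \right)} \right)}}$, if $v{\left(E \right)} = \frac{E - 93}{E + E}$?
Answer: $\frac{8}{97} \approx 0.082474$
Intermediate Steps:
$k{\left(A,g \right)} = 1 - A$
$v{\left(E \right)} = \frac{-93 + E}{2 E}$
$\frac{1}{v{\left(k{\left(5,8 \right)} \right)}} = \frac{1}{\frac{1}{2} \frac{1}{1 - 5} \left(-93 + \left(1 - 5\right)\right)} = \frac{1}{\frac{1}{2} \frac{1}{-4} \left(-93 - 4\right)} = \frac{1}{\frac{1}{2} \left(- \frac{1}{4}\right) \left(-97\right)} = \frac{1}{\frac{97}{8}} = \frac{8}{97}$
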